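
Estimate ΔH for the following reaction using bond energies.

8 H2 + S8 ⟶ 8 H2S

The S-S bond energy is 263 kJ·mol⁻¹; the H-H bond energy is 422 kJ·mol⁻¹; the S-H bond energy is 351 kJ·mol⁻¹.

Bonds broken (reactants):
  H-H: 8 × 422 = 3376
  S-S: 8 × 263 = 2104
  Σ(broken) = 5480 kJ
Bonds formed (products):
  S-H: 16 × 351 = 5616
  Σ(formed) = 5616 kJ
ΔH = Σ(broken) − Σ(formed) = 5480 − 5616 = −136 kJ

ΔH ≈ −136 kJ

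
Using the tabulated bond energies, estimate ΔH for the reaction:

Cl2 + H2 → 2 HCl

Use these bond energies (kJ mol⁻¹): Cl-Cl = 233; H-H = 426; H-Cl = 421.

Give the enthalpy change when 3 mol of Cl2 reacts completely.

ΔH = −549 kJ

Bonds broken (reactants):
  Cl-Cl: 1 × 233 = 233
  H-H: 1 × 426 = 426
  Σ(broken) = 659 kJ
Bonds formed (products):
  H-Cl: 2 × 421 = 842
  Σ(formed) = 842 kJ
ΔH = Σ(broken) − Σ(formed) = 659 − 842 = −183 kJ
For 3× the reaction as written: 3 × (−183) = −549 kJ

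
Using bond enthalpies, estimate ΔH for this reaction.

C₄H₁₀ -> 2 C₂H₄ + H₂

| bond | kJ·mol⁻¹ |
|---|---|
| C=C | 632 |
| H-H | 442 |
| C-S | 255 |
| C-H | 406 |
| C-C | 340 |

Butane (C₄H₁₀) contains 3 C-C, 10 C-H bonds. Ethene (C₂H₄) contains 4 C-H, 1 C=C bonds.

Bonds broken (reactants):
  C-C: 3 × 340 = 1020
  C-H: 10 × 406 = 4060
  Σ(broken) = 5080 kJ
Bonds formed (products):
  C-H: 8 × 406 = 3248
  C=C: 2 × 632 = 1264
  H-H: 1 × 442 = 442
  Σ(formed) = 4954 kJ
ΔH = Σ(broken) − Σ(formed) = 5080 − 4954 = +126 kJ

ΔH ≈ +126 kJ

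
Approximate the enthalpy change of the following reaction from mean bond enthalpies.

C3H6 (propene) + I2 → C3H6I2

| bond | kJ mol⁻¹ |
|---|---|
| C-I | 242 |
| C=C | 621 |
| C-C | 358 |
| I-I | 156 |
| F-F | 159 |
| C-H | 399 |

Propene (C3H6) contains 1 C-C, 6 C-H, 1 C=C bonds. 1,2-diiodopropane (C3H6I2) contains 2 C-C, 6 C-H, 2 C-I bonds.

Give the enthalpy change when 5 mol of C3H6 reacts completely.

ΔH = −325 kJ

Bonds broken (reactants):
  C-C: 1 × 358 = 358
  C-H: 6 × 399 = 2394
  C=C: 1 × 621 = 621
  I-I: 1 × 156 = 156
  Σ(broken) = 3529 kJ
Bonds formed (products):
  C-C: 2 × 358 = 716
  C-H: 6 × 399 = 2394
  C-I: 2 × 242 = 484
  Σ(formed) = 3594 kJ
ΔH = Σ(broken) − Σ(formed) = 3529 − 3594 = −65 kJ
For 5× the reaction as written: 5 × (−65) = −325 kJ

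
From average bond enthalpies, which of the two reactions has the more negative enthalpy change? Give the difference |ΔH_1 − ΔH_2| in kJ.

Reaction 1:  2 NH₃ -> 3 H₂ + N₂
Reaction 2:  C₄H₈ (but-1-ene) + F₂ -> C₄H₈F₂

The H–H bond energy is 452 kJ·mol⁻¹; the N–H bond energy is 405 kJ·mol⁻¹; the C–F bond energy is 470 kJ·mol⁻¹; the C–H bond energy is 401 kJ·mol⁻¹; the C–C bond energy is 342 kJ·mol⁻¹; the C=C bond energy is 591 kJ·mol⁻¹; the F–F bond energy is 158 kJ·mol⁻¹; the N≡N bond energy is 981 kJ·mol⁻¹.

Reaction 2, by 626 kJ

Reaction 1:
  Bonds broken (reactants):
    N–H: 6 × 405 = 2430
    Σ(broken) = 2430 kJ
  Bonds formed (products):
    H–H: 3 × 452 = 1356
    N≡N: 1 × 981 = 981
    Σ(formed) = 2337 kJ
  ΔH_1 = 2430 − 2337 = +93 kJ
Reaction 2:
  Bonds broken (reactants):
    C–C: 2 × 342 = 684
    C–H: 8 × 401 = 3208
    C=C: 1 × 591 = 591
    F–F: 1 × 158 = 158
    Σ(broken) = 4641 kJ
  Bonds formed (products):
    C–C: 3 × 342 = 1026
    C–F: 2 × 470 = 940
    C–H: 8 × 401 = 3208
    Σ(formed) = 5174 kJ
  ΔH_2 = 4641 − 5174 = −533 kJ
ΔH_1 − ΔH_2 = +626 kJ, so reaction 2 has the more negative ΔH; |ΔH_1 − ΔH_2| = 626 kJ.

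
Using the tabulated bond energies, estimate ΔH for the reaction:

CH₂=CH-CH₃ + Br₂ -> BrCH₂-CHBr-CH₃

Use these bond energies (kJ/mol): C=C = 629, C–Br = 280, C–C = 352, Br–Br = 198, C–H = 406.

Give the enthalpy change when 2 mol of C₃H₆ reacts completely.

Bonds broken (reactants):
  Br–Br: 1 × 198 = 198
  C–C: 1 × 352 = 352
  C–H: 6 × 406 = 2436
  C=C: 1 × 629 = 629
  Σ(broken) = 3615 kJ
Bonds formed (products):
  C–Br: 2 × 280 = 560
  C–C: 2 × 352 = 704
  C–H: 6 × 406 = 2436
  Σ(formed) = 3700 kJ
ΔH = Σ(broken) − Σ(formed) = 3615 − 3700 = −85 kJ
For 2× the reaction as written: 2 × (−85) = −170 kJ

ΔH = −170 kJ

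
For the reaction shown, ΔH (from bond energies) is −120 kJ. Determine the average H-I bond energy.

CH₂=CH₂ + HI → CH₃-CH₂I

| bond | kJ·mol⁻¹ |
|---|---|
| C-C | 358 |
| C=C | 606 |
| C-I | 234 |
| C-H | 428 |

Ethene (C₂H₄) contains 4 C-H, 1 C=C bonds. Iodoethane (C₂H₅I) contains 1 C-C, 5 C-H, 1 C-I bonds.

D(H-I) ≈ 294 kJ/mol

Let D be the H-I bond energy.
Σ(broken) = 4×428 + 1×606 + 1×D = 2318 + D
Σ(formed) = 1×358 + 5×428 + 1×234 = 2732
ΔH = Σ(broken) − Σ(formed) = (2318 + D) − (2732) = −414 + D
Setting this equal to −120 kJ gives D = 294 kJ/mol.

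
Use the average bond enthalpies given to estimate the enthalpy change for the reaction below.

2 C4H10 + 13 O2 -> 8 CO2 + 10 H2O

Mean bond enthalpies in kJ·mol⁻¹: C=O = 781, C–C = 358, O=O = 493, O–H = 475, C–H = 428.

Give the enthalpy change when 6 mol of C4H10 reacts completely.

ΔH = −14637 kJ

Bonds broken (reactants):
  C–C: 6 × 358 = 2148
  C–H: 20 × 428 = 8560
  O=O: 13 × 493 = 6409
  Σ(broken) = 17117 kJ
Bonds formed (products):
  C=O: 16 × 781 = 12496
  O–H: 20 × 475 = 9500
  Σ(formed) = 21996 kJ
ΔH = Σ(broken) − Σ(formed) = 17117 − 21996 = −4879 kJ
For 3× the reaction as written: 3 × (−4879) = −14637 kJ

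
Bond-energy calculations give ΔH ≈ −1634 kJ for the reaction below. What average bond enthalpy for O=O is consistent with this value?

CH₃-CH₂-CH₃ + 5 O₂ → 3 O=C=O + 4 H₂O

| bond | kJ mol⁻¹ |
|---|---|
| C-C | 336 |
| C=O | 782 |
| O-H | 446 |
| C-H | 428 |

Let D be the O=O bond energy.
Σ(broken) = 2×336 + 8×428 + 5×D = 4096 + 5D
Σ(formed) = 6×782 + 8×446 = 8260
ΔH = Σ(broken) − Σ(formed) = (4096 + 5D) − (8260) = −4164 + 5D
Setting this equal to −1634 kJ gives 5D = 2530, so D = 506 kJ/mol.

D(O=O) ≈ 506 kJ/mol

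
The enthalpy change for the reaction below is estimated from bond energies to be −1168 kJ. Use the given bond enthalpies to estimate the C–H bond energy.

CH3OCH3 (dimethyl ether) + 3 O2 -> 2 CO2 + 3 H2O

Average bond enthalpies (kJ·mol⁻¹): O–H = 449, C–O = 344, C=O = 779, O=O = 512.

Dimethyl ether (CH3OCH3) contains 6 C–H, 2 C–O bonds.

Let D be the C–H bond energy.
Σ(broken) = 6×D + 2×344 + 3×512 = 2224 + 6D
Σ(formed) = 4×779 + 6×449 = 5810
ΔH = Σ(broken) − Σ(formed) = (2224 + 6D) − (5810) = −3586 + 6D
Setting this equal to −1168 kJ gives 6D = 2418, so D = 403 kJ/mol.

D(C–H) ≈ 403 kJ/mol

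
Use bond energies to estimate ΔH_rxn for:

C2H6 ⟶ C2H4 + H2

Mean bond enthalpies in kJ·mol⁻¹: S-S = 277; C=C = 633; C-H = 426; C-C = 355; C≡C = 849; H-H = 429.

Bonds broken (reactants):
  C-C: 1 × 355 = 355
  C-H: 6 × 426 = 2556
  Σ(broken) = 2911 kJ
Bonds formed (products):
  C-H: 4 × 426 = 1704
  C=C: 1 × 633 = 633
  H-H: 1 × 429 = 429
  Σ(formed) = 2766 kJ
ΔH = Σ(broken) − Σ(formed) = 2911 − 2766 = +145 kJ

ΔH ≈ +145 kJ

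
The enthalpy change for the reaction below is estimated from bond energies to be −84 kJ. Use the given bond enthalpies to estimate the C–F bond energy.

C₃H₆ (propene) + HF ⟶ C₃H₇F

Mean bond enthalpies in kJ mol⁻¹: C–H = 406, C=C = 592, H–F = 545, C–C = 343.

D(C–F) ≈ 472 kJ/mol

Let D be the C–F bond energy.
Σ(broken) = 1×343 + 6×406 + 1×592 + 1×545 = 3916
Σ(formed) = 2×343 + 1×D + 7×406 = 3528 + D
ΔH = Σ(broken) − Σ(formed) = (3916) − (3528 + D) = +388 − D
Setting this equal to −84 kJ gives D = 472 kJ/mol.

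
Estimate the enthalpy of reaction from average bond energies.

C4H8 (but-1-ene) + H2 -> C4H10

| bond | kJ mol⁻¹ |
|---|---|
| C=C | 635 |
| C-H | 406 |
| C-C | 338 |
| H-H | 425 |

Bonds broken (reactants):
  C-C: 2 × 338 = 676
  C-H: 8 × 406 = 3248
  C=C: 1 × 635 = 635
  H-H: 1 × 425 = 425
  Σ(broken) = 4984 kJ
Bonds formed (products):
  C-C: 3 × 338 = 1014
  C-H: 10 × 406 = 4060
  Σ(formed) = 5074 kJ
ΔH = Σ(broken) − Σ(formed) = 4984 − 5074 = −90 kJ

ΔH ≈ −90 kJ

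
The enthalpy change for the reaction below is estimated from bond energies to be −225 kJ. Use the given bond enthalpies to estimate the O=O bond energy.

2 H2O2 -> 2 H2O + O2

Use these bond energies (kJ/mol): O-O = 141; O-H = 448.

Let D be the O=O bond energy.
Σ(broken) = 4×448 + 2×141 = 2074
Σ(formed) = 4×448 + 1×D = 1792 + D
ΔH = Σ(broken) − Σ(formed) = (2074) − (1792 + D) = +282 − D
Setting this equal to −225 kJ gives D = 507 kJ/mol.

D(O=O) ≈ 507 kJ/mol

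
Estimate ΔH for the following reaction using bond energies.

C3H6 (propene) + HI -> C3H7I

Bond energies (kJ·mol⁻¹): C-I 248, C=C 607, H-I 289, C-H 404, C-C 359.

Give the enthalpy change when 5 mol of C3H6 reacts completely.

ΔH = −575 kJ

Bonds broken (reactants):
  C-C: 1 × 359 = 359
  C-H: 6 × 404 = 2424
  C=C: 1 × 607 = 607
  H-I: 1 × 289 = 289
  Σ(broken) = 3679 kJ
Bonds formed (products):
  C-C: 2 × 359 = 718
  C-H: 7 × 404 = 2828
  C-I: 1 × 248 = 248
  Σ(formed) = 3794 kJ
ΔH = Σ(broken) − Σ(formed) = 3679 − 3794 = −115 kJ
For 5× the reaction as written: 5 × (−115) = −575 kJ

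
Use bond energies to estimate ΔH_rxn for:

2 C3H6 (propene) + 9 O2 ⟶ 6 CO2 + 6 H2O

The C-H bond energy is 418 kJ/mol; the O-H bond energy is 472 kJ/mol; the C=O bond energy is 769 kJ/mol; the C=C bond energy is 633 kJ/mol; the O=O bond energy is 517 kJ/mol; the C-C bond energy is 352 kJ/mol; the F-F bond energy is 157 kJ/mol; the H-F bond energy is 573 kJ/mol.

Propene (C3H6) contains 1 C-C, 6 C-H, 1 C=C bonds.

ΔH ≈ −3253 kJ

Bonds broken (reactants):
  C-C: 2 × 352 = 704
  C-H: 12 × 418 = 5016
  C=C: 2 × 633 = 1266
  O=O: 9 × 517 = 4653
  Σ(broken) = 11639 kJ
Bonds formed (products):
  C=O: 12 × 769 = 9228
  O-H: 12 × 472 = 5664
  Σ(formed) = 14892 kJ
ΔH = Σ(broken) − Σ(formed) = 11639 − 14892 = −3253 kJ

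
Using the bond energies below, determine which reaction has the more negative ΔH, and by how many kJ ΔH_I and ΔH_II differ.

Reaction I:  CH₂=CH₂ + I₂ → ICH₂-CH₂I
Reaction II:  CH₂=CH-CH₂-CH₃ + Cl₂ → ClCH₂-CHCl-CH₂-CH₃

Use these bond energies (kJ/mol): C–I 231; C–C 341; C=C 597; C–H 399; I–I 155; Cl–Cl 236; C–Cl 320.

Reaction II, by 97 kJ

Reaction I:
  Bonds broken (reactants):
    C–H: 4 × 399 = 1596
    C=C: 1 × 597 = 597
    I–I: 1 × 155 = 155
    Σ(broken) = 2348 kJ
  Bonds formed (products):
    C–C: 1 × 341 = 341
    C–H: 4 × 399 = 1596
    C–I: 2 × 231 = 462
    Σ(formed) = 2399 kJ
  ΔH_I = 2348 − 2399 = −51 kJ
Reaction II:
  Bonds broken (reactants):
    C–C: 2 × 341 = 682
    C–H: 8 × 399 = 3192
    C=C: 1 × 597 = 597
    Cl–Cl: 1 × 236 = 236
    Σ(broken) = 4707 kJ
  Bonds formed (products):
    C–C: 3 × 341 = 1023
    C–Cl: 2 × 320 = 640
    C–H: 8 × 399 = 3192
    Σ(formed) = 4855 kJ
  ΔH_II = 4707 − 4855 = −148 kJ
ΔH_I − ΔH_II = +97 kJ, so reaction II has the more negative ΔH; |ΔH_I − ΔH_II| = 97 kJ.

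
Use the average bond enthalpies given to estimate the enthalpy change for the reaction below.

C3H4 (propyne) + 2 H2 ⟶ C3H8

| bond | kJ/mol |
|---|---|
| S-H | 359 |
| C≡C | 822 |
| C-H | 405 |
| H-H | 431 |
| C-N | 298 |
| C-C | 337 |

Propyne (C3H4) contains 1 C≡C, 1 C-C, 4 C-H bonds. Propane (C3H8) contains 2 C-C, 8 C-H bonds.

Bonds broken (reactants):
  C≡C: 1 × 822 = 822
  C-C: 1 × 337 = 337
  C-H: 4 × 405 = 1620
  H-H: 2 × 431 = 862
  Σ(broken) = 3641 kJ
Bonds formed (products):
  C-C: 2 × 337 = 674
  C-H: 8 × 405 = 3240
  Σ(formed) = 3914 kJ
ΔH = Σ(broken) − Σ(formed) = 3641 − 3914 = −273 kJ

ΔH ≈ −273 kJ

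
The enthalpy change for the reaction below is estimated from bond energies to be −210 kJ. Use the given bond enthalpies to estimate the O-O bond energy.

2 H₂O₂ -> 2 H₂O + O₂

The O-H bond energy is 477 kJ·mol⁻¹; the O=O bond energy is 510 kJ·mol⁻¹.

Let D be the O-O bond energy.
Σ(broken) = 4×477 + 2×D = 1908 + 2D
Σ(formed) = 4×477 + 1×510 = 2418
ΔH = Σ(broken) − Σ(formed) = (1908 + 2D) − (2418) = −510 + 2D
Setting this equal to −210 kJ gives 2D = 300, so D = 150 kJ/mol.

D(O-O) ≈ 150 kJ/mol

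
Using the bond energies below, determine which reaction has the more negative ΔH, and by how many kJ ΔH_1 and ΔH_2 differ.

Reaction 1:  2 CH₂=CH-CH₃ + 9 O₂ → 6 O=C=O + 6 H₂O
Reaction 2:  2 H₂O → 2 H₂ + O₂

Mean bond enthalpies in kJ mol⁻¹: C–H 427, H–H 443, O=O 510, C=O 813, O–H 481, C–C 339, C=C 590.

Reaction 1, by 4484 kJ

Reaction 1:
  Bonds broken (reactants):
    C–C: 2 × 339 = 678
    C–H: 12 × 427 = 5124
    C=C: 2 × 590 = 1180
    O=O: 9 × 510 = 4590
    Σ(broken) = 11572 kJ
  Bonds formed (products):
    C=O: 12 × 813 = 9756
    O–H: 12 × 481 = 5772
    Σ(formed) = 15528 kJ
  ΔH_1 = 11572 − 15528 = −3956 kJ
Reaction 2:
  Bonds broken (reactants):
    O–H: 4 × 481 = 1924
    Σ(broken) = 1924 kJ
  Bonds formed (products):
    H–H: 2 × 443 = 886
    O=O: 1 × 510 = 510
    Σ(formed) = 1396 kJ
  ΔH_2 = 1924 − 1396 = +528 kJ
ΔH_1 − ΔH_2 = −4484 kJ, so reaction 1 has the more negative ΔH; |ΔH_1 − ΔH_2| = 4484 kJ.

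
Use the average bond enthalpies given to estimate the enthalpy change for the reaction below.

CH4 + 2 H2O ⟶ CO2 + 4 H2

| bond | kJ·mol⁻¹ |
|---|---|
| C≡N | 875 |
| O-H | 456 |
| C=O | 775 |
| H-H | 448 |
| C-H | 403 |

ΔH ≈ +94 kJ

Bonds broken (reactants):
  C-H: 4 × 403 = 1612
  O-H: 4 × 456 = 1824
  Σ(broken) = 3436 kJ
Bonds formed (products):
  C=O: 2 × 775 = 1550
  H-H: 4 × 448 = 1792
  Σ(formed) = 3342 kJ
ΔH = Σ(broken) − Σ(formed) = 3436 − 3342 = +94 kJ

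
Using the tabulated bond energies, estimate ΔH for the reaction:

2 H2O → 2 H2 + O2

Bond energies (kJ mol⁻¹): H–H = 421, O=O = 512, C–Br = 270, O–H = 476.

ΔH ≈ +550 kJ

Bonds broken (reactants):
  O–H: 4 × 476 = 1904
  Σ(broken) = 1904 kJ
Bonds formed (products):
  H–H: 2 × 421 = 842
  O=O: 1 × 512 = 512
  Σ(formed) = 1354 kJ
ΔH = Σ(broken) − Σ(formed) = 1904 − 1354 = +550 kJ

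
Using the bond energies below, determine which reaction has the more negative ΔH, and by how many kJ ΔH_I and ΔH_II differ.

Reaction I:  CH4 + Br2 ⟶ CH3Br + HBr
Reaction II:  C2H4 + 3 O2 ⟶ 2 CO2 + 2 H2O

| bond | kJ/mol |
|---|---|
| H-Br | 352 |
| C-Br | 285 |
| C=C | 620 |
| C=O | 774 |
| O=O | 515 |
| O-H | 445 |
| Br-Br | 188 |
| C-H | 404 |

Reaction II, by 1050 kJ

Reaction I:
  Bonds broken (reactants):
    Br-Br: 1 × 188 = 188
    C-H: 4 × 404 = 1616
    Σ(broken) = 1804 kJ
  Bonds formed (products):
    C-Br: 1 × 285 = 285
    C-H: 3 × 404 = 1212
    H-Br: 1 × 352 = 352
    Σ(formed) = 1849 kJ
  ΔH_I = 1804 − 1849 = −45 kJ
Reaction II:
  Bonds broken (reactants):
    C-H: 4 × 404 = 1616
    C=C: 1 × 620 = 620
    O=O: 3 × 515 = 1545
    Σ(broken) = 3781 kJ
  Bonds formed (products):
    C=O: 4 × 774 = 3096
    O-H: 4 × 445 = 1780
    Σ(formed) = 4876 kJ
  ΔH_II = 3781 − 4876 = −1095 kJ
ΔH_I − ΔH_II = +1050 kJ, so reaction II has the more negative ΔH; |ΔH_I − ΔH_II| = 1050 kJ.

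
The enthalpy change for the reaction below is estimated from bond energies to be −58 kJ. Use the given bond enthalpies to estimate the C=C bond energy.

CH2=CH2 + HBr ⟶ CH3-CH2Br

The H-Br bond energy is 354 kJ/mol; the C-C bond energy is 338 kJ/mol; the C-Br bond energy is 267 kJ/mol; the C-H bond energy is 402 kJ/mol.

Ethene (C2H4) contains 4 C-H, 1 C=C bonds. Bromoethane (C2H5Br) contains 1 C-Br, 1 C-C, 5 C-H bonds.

Let D be the C=C bond energy.
Σ(broken) = 4×402 + 1×D + 1×354 = 1962 + D
Σ(formed) = 1×267 + 1×338 + 5×402 = 2615
ΔH = Σ(broken) − Σ(formed) = (1962 + D) − (2615) = −653 + D
Setting this equal to −58 kJ gives D = 595 kJ/mol.

D(C=C) ≈ 595 kJ/mol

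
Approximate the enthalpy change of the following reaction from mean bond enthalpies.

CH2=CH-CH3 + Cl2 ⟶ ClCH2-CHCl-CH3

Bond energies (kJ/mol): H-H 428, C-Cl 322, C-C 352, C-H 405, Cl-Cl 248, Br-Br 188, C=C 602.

ΔH ≈ −146 kJ

Bonds broken (reactants):
  C-C: 1 × 352 = 352
  C-H: 6 × 405 = 2430
  C=C: 1 × 602 = 602
  Cl-Cl: 1 × 248 = 248
  Σ(broken) = 3632 kJ
Bonds formed (products):
  C-C: 2 × 352 = 704
  C-Cl: 2 × 322 = 644
  C-H: 6 × 405 = 2430
  Σ(formed) = 3778 kJ
ΔH = Σ(broken) − Σ(formed) = 3632 − 3778 = −146 kJ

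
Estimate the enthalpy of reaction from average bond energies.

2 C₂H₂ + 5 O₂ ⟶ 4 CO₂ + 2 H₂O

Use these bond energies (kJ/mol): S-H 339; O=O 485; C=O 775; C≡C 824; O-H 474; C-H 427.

ΔH ≈ −2315 kJ

Bonds broken (reactants):
  C≡C: 2 × 824 = 1648
  C-H: 4 × 427 = 1708
  O=O: 5 × 485 = 2425
  Σ(broken) = 5781 kJ
Bonds formed (products):
  C=O: 8 × 775 = 6200
  O-H: 4 × 474 = 1896
  Σ(formed) = 8096 kJ
ΔH = Σ(broken) − Σ(formed) = 5781 − 8096 = −2315 kJ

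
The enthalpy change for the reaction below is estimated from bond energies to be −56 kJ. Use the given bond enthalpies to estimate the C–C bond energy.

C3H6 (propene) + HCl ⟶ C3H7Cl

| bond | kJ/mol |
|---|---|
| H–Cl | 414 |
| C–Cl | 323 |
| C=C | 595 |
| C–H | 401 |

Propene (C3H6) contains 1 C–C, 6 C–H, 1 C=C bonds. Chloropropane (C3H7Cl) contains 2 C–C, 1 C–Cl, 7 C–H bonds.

Let D be the C–C bond energy.
Σ(broken) = 1×D + 6×401 + 1×595 + 1×414 = 3415 + D
Σ(formed) = 2×D + 1×323 + 7×401 = 3130 + 2D
ΔH = Σ(broken) − Σ(formed) = (3415 + D) − (3130 + 2D) = +285 − D
Setting this equal to −56 kJ gives D = 341 kJ/mol.

D(C–C) ≈ 341 kJ/mol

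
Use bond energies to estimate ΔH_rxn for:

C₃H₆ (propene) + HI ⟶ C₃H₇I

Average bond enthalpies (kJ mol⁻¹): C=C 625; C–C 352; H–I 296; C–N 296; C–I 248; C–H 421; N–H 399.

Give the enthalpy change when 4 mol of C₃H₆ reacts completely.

ΔH = −400 kJ

Bonds broken (reactants):
  C–C: 1 × 352 = 352
  C–H: 6 × 421 = 2526
  C=C: 1 × 625 = 625
  H–I: 1 × 296 = 296
  Σ(broken) = 3799 kJ
Bonds formed (products):
  C–C: 2 × 352 = 704
  C–H: 7 × 421 = 2947
  C–I: 1 × 248 = 248
  Σ(formed) = 3899 kJ
ΔH = Σ(broken) − Σ(formed) = 3799 − 3899 = −100 kJ
For 4× the reaction as written: 4 × (−100) = −400 kJ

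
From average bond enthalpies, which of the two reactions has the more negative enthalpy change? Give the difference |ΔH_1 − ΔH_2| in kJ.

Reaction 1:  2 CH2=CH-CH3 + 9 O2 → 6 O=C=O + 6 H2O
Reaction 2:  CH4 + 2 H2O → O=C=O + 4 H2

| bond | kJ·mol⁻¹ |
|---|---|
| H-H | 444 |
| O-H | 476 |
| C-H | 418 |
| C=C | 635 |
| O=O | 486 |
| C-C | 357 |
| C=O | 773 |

Reaction 1, by 3868 kJ

Reaction 1:
  Bonds broken (reactants):
    C-C: 2 × 357 = 714
    C-H: 12 × 418 = 5016
    C=C: 2 × 635 = 1270
    O=O: 9 × 486 = 4374
    Σ(broken) = 11374 kJ
  Bonds formed (products):
    C=O: 12 × 773 = 9276
    O-H: 12 × 476 = 5712
    Σ(formed) = 14988 kJ
  ΔH_1 = 11374 − 14988 = −3614 kJ
Reaction 2:
  Bonds broken (reactants):
    C-H: 4 × 418 = 1672
    O-H: 4 × 476 = 1904
    Σ(broken) = 3576 kJ
  Bonds formed (products):
    C=O: 2 × 773 = 1546
    H-H: 4 × 444 = 1776
    Σ(formed) = 3322 kJ
  ΔH_2 = 3576 − 3322 = +254 kJ
ΔH_1 − ΔH_2 = −3868 kJ, so reaction 1 has the more negative ΔH; |ΔH_1 − ΔH_2| = 3868 kJ.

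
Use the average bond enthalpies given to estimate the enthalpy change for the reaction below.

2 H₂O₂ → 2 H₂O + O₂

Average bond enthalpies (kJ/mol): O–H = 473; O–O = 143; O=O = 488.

Bonds broken (reactants):
  O–H: 4 × 473 = 1892
  O–O: 2 × 143 = 286
  Σ(broken) = 2178 kJ
Bonds formed (products):
  O–H: 4 × 473 = 1892
  O=O: 1 × 488 = 488
  Σ(formed) = 2380 kJ
ΔH = Σ(broken) − Σ(formed) = 2178 − 2380 = −202 kJ

ΔH ≈ −202 kJ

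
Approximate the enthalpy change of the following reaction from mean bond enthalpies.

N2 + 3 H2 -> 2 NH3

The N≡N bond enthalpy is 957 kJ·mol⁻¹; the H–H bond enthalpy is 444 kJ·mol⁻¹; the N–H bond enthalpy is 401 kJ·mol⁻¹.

ΔH ≈ −117 kJ

Bonds broken (reactants):
  H–H: 3 × 444 = 1332
  N≡N: 1 × 957 = 957
  Σ(broken) = 2289 kJ
Bonds formed (products):
  N–H: 6 × 401 = 2406
  Σ(formed) = 2406 kJ
ΔH = Σ(broken) − Σ(formed) = 2289 − 2406 = −117 kJ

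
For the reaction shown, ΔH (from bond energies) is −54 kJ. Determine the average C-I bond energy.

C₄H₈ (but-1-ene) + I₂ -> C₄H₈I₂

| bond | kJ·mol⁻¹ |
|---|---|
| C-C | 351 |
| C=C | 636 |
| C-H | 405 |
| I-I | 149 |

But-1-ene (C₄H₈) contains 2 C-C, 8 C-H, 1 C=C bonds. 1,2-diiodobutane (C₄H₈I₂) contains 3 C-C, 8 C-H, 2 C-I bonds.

D(C-I) ≈ 244 kJ/mol

Let D be the C-I bond energy.
Σ(broken) = 2×351 + 8×405 + 1×636 + 1×149 = 4727
Σ(formed) = 3×351 + 8×405 + 2×D = 4293 + 2D
ΔH = Σ(broken) − Σ(formed) = (4727) − (4293 + 2D) = +434 − 2D
Setting this equal to −54 kJ gives 2D = 488, so D = 244 kJ/mol.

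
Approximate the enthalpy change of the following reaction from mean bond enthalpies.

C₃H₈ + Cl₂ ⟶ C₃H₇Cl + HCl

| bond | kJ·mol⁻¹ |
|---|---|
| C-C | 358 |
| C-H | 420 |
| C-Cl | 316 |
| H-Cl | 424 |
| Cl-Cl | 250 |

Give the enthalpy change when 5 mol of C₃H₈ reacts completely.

Bonds broken (reactants):
  C-C: 2 × 358 = 716
  C-H: 8 × 420 = 3360
  Cl-Cl: 1 × 250 = 250
  Σ(broken) = 4326 kJ
Bonds formed (products):
  C-C: 2 × 358 = 716
  C-Cl: 1 × 316 = 316
  C-H: 7 × 420 = 2940
  H-Cl: 1 × 424 = 424
  Σ(formed) = 4396 kJ
ΔH = Σ(broken) − Σ(formed) = 4326 − 4396 = −70 kJ
For 5× the reaction as written: 5 × (−70) = −350 kJ

ΔH = −350 kJ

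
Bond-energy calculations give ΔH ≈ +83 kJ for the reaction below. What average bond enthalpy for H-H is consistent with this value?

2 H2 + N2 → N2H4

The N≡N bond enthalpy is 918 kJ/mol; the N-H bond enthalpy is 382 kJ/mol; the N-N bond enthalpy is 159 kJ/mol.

Let D be the H-H bond energy.
Σ(broken) = 2×D + 1×918 = 918 + 2D
Σ(formed) = 4×382 + 1×159 = 1687
ΔH = Σ(broken) − Σ(formed) = (918 + 2D) − (1687) = −769 + 2D
Setting this equal to +83 kJ gives 2D = 852, so D = 426 kJ/mol.

D(H-H) ≈ 426 kJ/mol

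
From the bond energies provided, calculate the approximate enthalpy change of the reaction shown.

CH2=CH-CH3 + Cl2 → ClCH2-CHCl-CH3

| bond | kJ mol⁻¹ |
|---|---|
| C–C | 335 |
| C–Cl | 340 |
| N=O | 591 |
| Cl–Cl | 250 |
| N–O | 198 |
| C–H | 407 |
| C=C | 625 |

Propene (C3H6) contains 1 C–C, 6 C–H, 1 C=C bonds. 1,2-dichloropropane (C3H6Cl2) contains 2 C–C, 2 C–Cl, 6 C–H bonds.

ΔH ≈ −140 kJ

Bonds broken (reactants):
  C–C: 1 × 335 = 335
  C–H: 6 × 407 = 2442
  C=C: 1 × 625 = 625
  Cl–Cl: 1 × 250 = 250
  Σ(broken) = 3652 kJ
Bonds formed (products):
  C–C: 2 × 335 = 670
  C–Cl: 2 × 340 = 680
  C–H: 6 × 407 = 2442
  Σ(formed) = 3792 kJ
ΔH = Σ(broken) − Σ(formed) = 3652 − 3792 = −140 kJ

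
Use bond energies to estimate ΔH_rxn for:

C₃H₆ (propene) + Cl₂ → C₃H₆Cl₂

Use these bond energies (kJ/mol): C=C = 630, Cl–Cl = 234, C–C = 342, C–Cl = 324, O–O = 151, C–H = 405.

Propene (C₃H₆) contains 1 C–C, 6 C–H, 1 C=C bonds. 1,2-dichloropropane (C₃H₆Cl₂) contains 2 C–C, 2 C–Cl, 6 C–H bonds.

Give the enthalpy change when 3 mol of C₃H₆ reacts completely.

Bonds broken (reactants):
  C–C: 1 × 342 = 342
  C–H: 6 × 405 = 2430
  C=C: 1 × 630 = 630
  Cl–Cl: 1 × 234 = 234
  Σ(broken) = 3636 kJ
Bonds formed (products):
  C–C: 2 × 342 = 684
  C–Cl: 2 × 324 = 648
  C–H: 6 × 405 = 2430
  Σ(formed) = 3762 kJ
ΔH = Σ(broken) − Σ(formed) = 3636 − 3762 = −126 kJ
For 3× the reaction as written: 3 × (−126) = −378 kJ

ΔH = −378 kJ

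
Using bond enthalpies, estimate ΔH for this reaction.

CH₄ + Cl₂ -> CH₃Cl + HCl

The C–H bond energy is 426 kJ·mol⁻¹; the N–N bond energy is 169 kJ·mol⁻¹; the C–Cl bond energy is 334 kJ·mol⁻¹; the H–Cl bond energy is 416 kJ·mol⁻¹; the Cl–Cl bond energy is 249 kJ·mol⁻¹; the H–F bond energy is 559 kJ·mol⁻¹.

ΔH ≈ −75 kJ

Bonds broken (reactants):
  C–H: 4 × 426 = 1704
  Cl–Cl: 1 × 249 = 249
  Σ(broken) = 1953 kJ
Bonds formed (products):
  C–Cl: 1 × 334 = 334
  C–H: 3 × 426 = 1278
  H–Cl: 1 × 416 = 416
  Σ(formed) = 2028 kJ
ΔH = Σ(broken) − Σ(formed) = 1953 − 2028 = −75 kJ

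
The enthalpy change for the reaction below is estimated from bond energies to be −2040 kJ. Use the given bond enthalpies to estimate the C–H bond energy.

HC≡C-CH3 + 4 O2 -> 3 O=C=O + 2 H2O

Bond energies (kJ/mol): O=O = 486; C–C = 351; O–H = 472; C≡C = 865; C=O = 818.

Let D be the C–H bond energy.
Σ(broken) = 1×865 + 1×351 + 4×D + 4×486 = 3160 + 4D
Σ(formed) = 6×818 + 4×472 = 6796
ΔH = Σ(broken) − Σ(formed) = (3160 + 4D) − (6796) = −3636 + 4D
Setting this equal to −2040 kJ gives 4D = 1596, so D = 399 kJ/mol.

D(C–H) ≈ 399 kJ/mol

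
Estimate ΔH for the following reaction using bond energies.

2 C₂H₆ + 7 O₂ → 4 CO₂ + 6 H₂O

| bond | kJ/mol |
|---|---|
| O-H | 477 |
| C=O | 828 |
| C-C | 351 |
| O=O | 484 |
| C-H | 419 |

Bonds broken (reactants):
  C-C: 2 × 351 = 702
  C-H: 12 × 419 = 5028
  O=O: 7 × 484 = 3388
  Σ(broken) = 9118 kJ
Bonds formed (products):
  C=O: 8 × 828 = 6624
  O-H: 12 × 477 = 5724
  Σ(formed) = 12348 kJ
ΔH = Σ(broken) − Σ(formed) = 9118 − 12348 = −3230 kJ

ΔH ≈ −3230 kJ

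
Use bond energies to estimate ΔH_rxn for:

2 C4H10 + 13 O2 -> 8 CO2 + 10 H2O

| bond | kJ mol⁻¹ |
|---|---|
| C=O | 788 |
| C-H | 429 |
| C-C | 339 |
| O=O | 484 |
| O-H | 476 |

Bonds broken (reactants):
  C-C: 6 × 339 = 2034
  C-H: 20 × 429 = 8580
  O=O: 13 × 484 = 6292
  Σ(broken) = 16906 kJ
Bonds formed (products):
  C=O: 16 × 788 = 12608
  O-H: 20 × 476 = 9520
  Σ(formed) = 22128 kJ
ΔH = Σ(broken) − Σ(formed) = 16906 − 22128 = −5222 kJ

ΔH ≈ −5222 kJ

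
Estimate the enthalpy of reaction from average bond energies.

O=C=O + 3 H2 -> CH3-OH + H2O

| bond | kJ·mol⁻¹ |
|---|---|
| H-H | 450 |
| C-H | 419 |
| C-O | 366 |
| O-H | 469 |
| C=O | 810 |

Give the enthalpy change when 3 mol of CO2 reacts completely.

Bonds broken (reactants):
  C=O: 2 × 810 = 1620
  H-H: 3 × 450 = 1350
  Σ(broken) = 2970 kJ
Bonds formed (products):
  C-H: 3 × 419 = 1257
  C-O: 1 × 366 = 366
  O-H: 3 × 469 = 1407
  Σ(formed) = 3030 kJ
ΔH = Σ(broken) − Σ(formed) = 2970 − 3030 = −60 kJ
For 3× the reaction as written: 3 × (−60) = −180 kJ

ΔH = −180 kJ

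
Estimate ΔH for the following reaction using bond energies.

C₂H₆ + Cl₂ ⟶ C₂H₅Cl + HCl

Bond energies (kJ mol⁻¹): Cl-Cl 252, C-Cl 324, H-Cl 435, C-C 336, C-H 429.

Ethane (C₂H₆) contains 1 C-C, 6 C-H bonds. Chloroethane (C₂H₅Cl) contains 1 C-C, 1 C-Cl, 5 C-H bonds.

Bonds broken (reactants):
  C-C: 1 × 336 = 336
  C-H: 6 × 429 = 2574
  Cl-Cl: 1 × 252 = 252
  Σ(broken) = 3162 kJ
Bonds formed (products):
  C-C: 1 × 336 = 336
  C-Cl: 1 × 324 = 324
  C-H: 5 × 429 = 2145
  H-Cl: 1 × 435 = 435
  Σ(formed) = 3240 kJ
ΔH = Σ(broken) − Σ(formed) = 3162 − 3240 = −78 kJ

ΔH ≈ −78 kJ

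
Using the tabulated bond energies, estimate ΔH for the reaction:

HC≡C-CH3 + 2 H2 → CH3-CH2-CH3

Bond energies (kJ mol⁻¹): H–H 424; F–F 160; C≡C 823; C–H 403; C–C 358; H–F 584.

ΔH ≈ −299 kJ

Bonds broken (reactants):
  C≡C: 1 × 823 = 823
  C–C: 1 × 358 = 358
  C–H: 4 × 403 = 1612
  H–H: 2 × 424 = 848
  Σ(broken) = 3641 kJ
Bonds formed (products):
  C–C: 2 × 358 = 716
  C–H: 8 × 403 = 3224
  Σ(formed) = 3940 kJ
ΔH = Σ(broken) − Σ(formed) = 3641 − 3940 = −299 kJ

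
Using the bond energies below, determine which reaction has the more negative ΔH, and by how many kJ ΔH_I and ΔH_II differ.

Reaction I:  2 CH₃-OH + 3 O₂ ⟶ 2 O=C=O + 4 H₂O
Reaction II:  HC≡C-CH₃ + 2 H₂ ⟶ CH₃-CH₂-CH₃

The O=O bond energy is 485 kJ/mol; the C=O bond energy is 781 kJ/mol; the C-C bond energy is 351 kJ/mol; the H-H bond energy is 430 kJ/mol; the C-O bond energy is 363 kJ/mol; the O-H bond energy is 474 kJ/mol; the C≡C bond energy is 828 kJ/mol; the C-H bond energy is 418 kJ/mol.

Reaction I:
  Bonds broken (reactants):
    C-H: 6 × 418 = 2508
    C-O: 2 × 363 = 726
    O-H: 2 × 474 = 948
    O=O: 3 × 485 = 1455
    Σ(broken) = 5637 kJ
  Bonds formed (products):
    C=O: 4 × 781 = 3124
    O-H: 8 × 474 = 3792
    Σ(formed) = 6916 kJ
  ΔH_I = 5637 − 6916 = −1279 kJ
Reaction II:
  Bonds broken (reactants):
    C≡C: 1 × 828 = 828
    C-C: 1 × 351 = 351
    C-H: 4 × 418 = 1672
    H-H: 2 × 430 = 860
    Σ(broken) = 3711 kJ
  Bonds formed (products):
    C-C: 2 × 351 = 702
    C-H: 8 × 418 = 3344
    Σ(formed) = 4046 kJ
  ΔH_II = 3711 − 4046 = −335 kJ
ΔH_I − ΔH_II = −944 kJ, so reaction I has the more negative ΔH; |ΔH_I − ΔH_II| = 944 kJ.

Reaction I, by 944 kJ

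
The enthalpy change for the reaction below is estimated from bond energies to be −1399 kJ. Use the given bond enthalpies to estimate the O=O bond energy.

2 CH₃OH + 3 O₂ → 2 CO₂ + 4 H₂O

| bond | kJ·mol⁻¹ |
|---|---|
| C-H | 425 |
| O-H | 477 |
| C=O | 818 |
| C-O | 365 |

Let D be the O=O bond energy.
Σ(broken) = 6×425 + 2×365 + 2×477 + 3×D = 4234 + 3D
Σ(formed) = 4×818 + 8×477 = 7088
ΔH = Σ(broken) − Σ(formed) = (4234 + 3D) − (7088) = −2854 + 3D
Setting this equal to −1399 kJ gives 3D = 1455, so D = 485 kJ/mol.

D(O=O) ≈ 485 kJ/mol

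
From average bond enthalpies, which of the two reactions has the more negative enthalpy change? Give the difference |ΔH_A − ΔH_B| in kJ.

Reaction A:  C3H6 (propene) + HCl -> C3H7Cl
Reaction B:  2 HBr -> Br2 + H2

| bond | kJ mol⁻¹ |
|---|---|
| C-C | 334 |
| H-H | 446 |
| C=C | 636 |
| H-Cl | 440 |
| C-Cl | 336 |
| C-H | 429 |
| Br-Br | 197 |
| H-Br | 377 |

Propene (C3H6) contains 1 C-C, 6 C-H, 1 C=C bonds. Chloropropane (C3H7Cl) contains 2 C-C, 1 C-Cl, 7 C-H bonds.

Reaction A:
  Bonds broken (reactants):
    C-C: 1 × 334 = 334
    C-H: 6 × 429 = 2574
    C=C: 1 × 636 = 636
    H-Cl: 1 × 440 = 440
    Σ(broken) = 3984 kJ
  Bonds formed (products):
    C-C: 2 × 334 = 668
    C-Cl: 1 × 336 = 336
    C-H: 7 × 429 = 3003
    Σ(formed) = 4007 kJ
  ΔH_A = 3984 − 4007 = −23 kJ
Reaction B:
  Bonds broken (reactants):
    H-Br: 2 × 377 = 754
    Σ(broken) = 754 kJ
  Bonds formed (products):
    Br-Br: 1 × 197 = 197
    H-H: 1 × 446 = 446
    Σ(formed) = 643 kJ
  ΔH_B = 754 − 643 = +111 kJ
ΔH_A − ΔH_B = −134 kJ, so reaction A has the more negative ΔH; |ΔH_A − ΔH_B| = 134 kJ.

Reaction A, by 134 kJ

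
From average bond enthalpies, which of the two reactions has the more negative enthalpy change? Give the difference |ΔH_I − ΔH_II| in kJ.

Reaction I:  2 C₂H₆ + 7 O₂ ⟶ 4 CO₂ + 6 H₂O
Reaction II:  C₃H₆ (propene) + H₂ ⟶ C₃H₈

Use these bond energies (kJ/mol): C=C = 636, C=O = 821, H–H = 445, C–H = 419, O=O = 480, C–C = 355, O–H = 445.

Reaction I:
  Bonds broken (reactants):
    C–C: 2 × 355 = 710
    C–H: 12 × 419 = 5028
    O=O: 7 × 480 = 3360
    Σ(broken) = 9098 kJ
  Bonds formed (products):
    C=O: 8 × 821 = 6568
    O–H: 12 × 445 = 5340
    Σ(formed) = 11908 kJ
  ΔH_I = 9098 − 11908 = −2810 kJ
Reaction II:
  Bonds broken (reactants):
    C–C: 1 × 355 = 355
    C–H: 6 × 419 = 2514
    C=C: 1 × 636 = 636
    H–H: 1 × 445 = 445
    Σ(broken) = 3950 kJ
  Bonds formed (products):
    C–C: 2 × 355 = 710
    C–H: 8 × 419 = 3352
    Σ(formed) = 4062 kJ
  ΔH_II = 3950 − 4062 = −112 kJ
ΔH_I − ΔH_II = −2698 kJ, so reaction I has the more negative ΔH; |ΔH_I − ΔH_II| = 2698 kJ.

Reaction I, by 2698 kJ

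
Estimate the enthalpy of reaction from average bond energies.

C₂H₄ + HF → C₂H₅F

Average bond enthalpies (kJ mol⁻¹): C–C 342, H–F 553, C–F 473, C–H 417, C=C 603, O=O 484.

Bonds broken (reactants):
  C–H: 4 × 417 = 1668
  C=C: 1 × 603 = 603
  H–F: 1 × 553 = 553
  Σ(broken) = 2824 kJ
Bonds formed (products):
  C–C: 1 × 342 = 342
  C–F: 1 × 473 = 473
  C–H: 5 × 417 = 2085
  Σ(formed) = 2900 kJ
ΔH = Σ(broken) − Σ(formed) = 2824 − 2900 = −76 kJ

ΔH ≈ −76 kJ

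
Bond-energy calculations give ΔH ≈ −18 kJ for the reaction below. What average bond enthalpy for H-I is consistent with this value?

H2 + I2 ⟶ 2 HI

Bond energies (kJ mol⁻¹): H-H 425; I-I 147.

Let D be the H-I bond energy.
Σ(broken) = 1×425 + 1×147 = 572
Σ(formed) = 2×D = 2D
ΔH = Σ(broken) − Σ(formed) = (572) − (2D) = +572 − 2D
Setting this equal to −18 kJ gives 2D = 590, so D = 295 kJ/mol.

D(H-I) ≈ 295 kJ/mol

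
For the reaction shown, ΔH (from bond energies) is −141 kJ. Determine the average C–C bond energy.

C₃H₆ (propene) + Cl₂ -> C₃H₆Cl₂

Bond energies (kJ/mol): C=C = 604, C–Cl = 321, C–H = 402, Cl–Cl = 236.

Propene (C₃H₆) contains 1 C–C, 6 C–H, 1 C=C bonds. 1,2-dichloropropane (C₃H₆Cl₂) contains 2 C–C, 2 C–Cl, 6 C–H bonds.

Let D be the C–C bond energy.
Σ(broken) = 1×D + 6×402 + 1×604 + 1×236 = 3252 + D
Σ(formed) = 2×D + 2×321 + 6×402 = 3054 + 2D
ΔH = Σ(broken) − Σ(formed) = (3252 + D) − (3054 + 2D) = +198 − D
Setting this equal to −141 kJ gives D = 339 kJ/mol.

D(C–C) ≈ 339 kJ/mol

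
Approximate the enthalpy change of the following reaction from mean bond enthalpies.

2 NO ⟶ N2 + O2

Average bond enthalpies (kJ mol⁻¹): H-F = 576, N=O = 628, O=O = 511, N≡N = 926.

ΔH ≈ −181 kJ

Bonds broken (reactants):
  N=O: 2 × 628 = 1256
  Σ(broken) = 1256 kJ
Bonds formed (products):
  N≡N: 1 × 926 = 926
  O=O: 1 × 511 = 511
  Σ(formed) = 1437 kJ
ΔH = Σ(broken) − Σ(formed) = 1256 − 1437 = −181 kJ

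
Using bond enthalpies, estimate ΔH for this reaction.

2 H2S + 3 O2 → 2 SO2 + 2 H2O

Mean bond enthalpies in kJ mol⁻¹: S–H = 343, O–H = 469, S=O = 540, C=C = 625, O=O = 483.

ΔH ≈ −1215 kJ

Bonds broken (reactants):
  O=O: 3 × 483 = 1449
  S–H: 4 × 343 = 1372
  Σ(broken) = 2821 kJ
Bonds formed (products):
  O–H: 4 × 469 = 1876
  S=O: 4 × 540 = 2160
  Σ(formed) = 4036 kJ
ΔH = Σ(broken) − Σ(formed) = 2821 − 4036 = −1215 kJ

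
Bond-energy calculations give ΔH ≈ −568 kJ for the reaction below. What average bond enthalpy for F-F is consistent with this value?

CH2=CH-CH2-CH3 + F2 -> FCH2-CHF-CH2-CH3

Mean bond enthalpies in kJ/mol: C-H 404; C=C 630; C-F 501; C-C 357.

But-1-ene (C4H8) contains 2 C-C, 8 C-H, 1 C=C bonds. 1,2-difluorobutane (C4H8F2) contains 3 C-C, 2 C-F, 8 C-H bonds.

Let D be the F-F bond energy.
Σ(broken) = 2×357 + 8×404 + 1×630 + 1×D = 4576 + D
Σ(formed) = 3×357 + 2×501 + 8×404 = 5305
ΔH = Σ(broken) − Σ(formed) = (4576 + D) − (5305) = −729 + D
Setting this equal to −568 kJ gives D = 161 kJ/mol.

D(F-F) ≈ 161 kJ/mol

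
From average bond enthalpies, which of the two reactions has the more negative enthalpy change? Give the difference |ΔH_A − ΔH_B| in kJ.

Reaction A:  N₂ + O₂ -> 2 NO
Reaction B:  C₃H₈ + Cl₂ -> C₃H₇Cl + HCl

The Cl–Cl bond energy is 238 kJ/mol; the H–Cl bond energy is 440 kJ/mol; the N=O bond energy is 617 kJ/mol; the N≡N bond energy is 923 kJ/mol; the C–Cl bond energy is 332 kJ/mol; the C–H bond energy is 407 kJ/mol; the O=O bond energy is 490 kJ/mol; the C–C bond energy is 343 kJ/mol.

Reaction B, by 306 kJ

Reaction A:
  Bonds broken (reactants):
    N≡N: 1 × 923 = 923
    O=O: 1 × 490 = 490
    Σ(broken) = 1413 kJ
  Bonds formed (products):
    N=O: 2 × 617 = 1234
    Σ(formed) = 1234 kJ
  ΔH_A = 1413 − 1234 = +179 kJ
Reaction B:
  Bonds broken (reactants):
    C–C: 2 × 343 = 686
    C–H: 8 × 407 = 3256
    Cl–Cl: 1 × 238 = 238
    Σ(broken) = 4180 kJ
  Bonds formed (products):
    C–C: 2 × 343 = 686
    C–Cl: 1 × 332 = 332
    C–H: 7 × 407 = 2849
    H–Cl: 1 × 440 = 440
    Σ(formed) = 4307 kJ
  ΔH_B = 4180 − 4307 = −127 kJ
ΔH_A − ΔH_B = +306 kJ, so reaction B has the more negative ΔH; |ΔH_A − ΔH_B| = 306 kJ.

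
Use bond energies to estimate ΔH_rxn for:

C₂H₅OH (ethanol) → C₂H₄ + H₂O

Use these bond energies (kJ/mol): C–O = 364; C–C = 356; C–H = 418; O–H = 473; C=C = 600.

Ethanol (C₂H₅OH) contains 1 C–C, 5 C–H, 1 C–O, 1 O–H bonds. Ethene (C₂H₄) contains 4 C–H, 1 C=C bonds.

ΔH ≈ +65 kJ

Bonds broken (reactants):
  C–C: 1 × 356 = 356
  C–H: 5 × 418 = 2090
  C–O: 1 × 364 = 364
  O–H: 1 × 473 = 473
  Σ(broken) = 3283 kJ
Bonds formed (products):
  C–H: 4 × 418 = 1672
  C=C: 1 × 600 = 600
  O–H: 2 × 473 = 946
  Σ(formed) = 3218 kJ
ΔH = Σ(broken) − Σ(formed) = 3283 − 3218 = +65 kJ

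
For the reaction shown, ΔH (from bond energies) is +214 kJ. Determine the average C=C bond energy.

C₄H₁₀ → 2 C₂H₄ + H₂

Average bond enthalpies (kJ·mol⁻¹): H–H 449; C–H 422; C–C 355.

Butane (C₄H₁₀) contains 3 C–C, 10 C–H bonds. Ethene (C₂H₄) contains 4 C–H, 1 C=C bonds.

D(C=C) ≈ 623 kJ/mol

Let D be the C=C bond energy.
Σ(broken) = 3×355 + 10×422 = 5285
Σ(formed) = 8×422 + 2×D + 1×449 = 3825 + 2D
ΔH = Σ(broken) − Σ(formed) = (5285) − (3825 + 2D) = +1460 − 2D
Setting this equal to +214 kJ gives 2D = 1246, so D = 623 kJ/mol.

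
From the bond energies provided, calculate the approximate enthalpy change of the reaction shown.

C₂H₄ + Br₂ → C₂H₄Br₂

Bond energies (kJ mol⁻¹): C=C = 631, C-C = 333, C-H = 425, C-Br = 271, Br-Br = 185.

Bonds broken (reactants):
  Br-Br: 1 × 185 = 185
  C-H: 4 × 425 = 1700
  C=C: 1 × 631 = 631
  Σ(broken) = 2516 kJ
Bonds formed (products):
  C-Br: 2 × 271 = 542
  C-C: 1 × 333 = 333
  C-H: 4 × 425 = 1700
  Σ(formed) = 2575 kJ
ΔH = Σ(broken) − Σ(formed) = 2516 − 2575 = −59 kJ

ΔH ≈ −59 kJ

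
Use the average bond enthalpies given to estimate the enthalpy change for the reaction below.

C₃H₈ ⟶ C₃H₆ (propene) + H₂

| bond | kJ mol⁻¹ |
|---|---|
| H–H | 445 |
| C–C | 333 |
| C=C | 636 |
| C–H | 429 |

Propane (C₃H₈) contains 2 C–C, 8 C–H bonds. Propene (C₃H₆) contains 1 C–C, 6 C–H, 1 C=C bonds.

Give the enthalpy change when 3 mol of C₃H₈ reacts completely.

Bonds broken (reactants):
  C–C: 2 × 333 = 666
  C–H: 8 × 429 = 3432
  Σ(broken) = 4098 kJ
Bonds formed (products):
  C–C: 1 × 333 = 333
  C–H: 6 × 429 = 2574
  C=C: 1 × 636 = 636
  H–H: 1 × 445 = 445
  Σ(formed) = 3988 kJ
ΔH = Σ(broken) − Σ(formed) = 4098 − 3988 = +110 kJ
For 3× the reaction as written: 3 × (+110) = +330 kJ

ΔH = +330 kJ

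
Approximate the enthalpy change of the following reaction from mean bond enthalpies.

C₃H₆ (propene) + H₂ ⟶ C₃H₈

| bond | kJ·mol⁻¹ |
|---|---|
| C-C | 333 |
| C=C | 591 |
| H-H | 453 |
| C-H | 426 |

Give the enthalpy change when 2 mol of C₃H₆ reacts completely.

ΔH = −282 kJ

Bonds broken (reactants):
  C-C: 1 × 333 = 333
  C-H: 6 × 426 = 2556
  C=C: 1 × 591 = 591
  H-H: 1 × 453 = 453
  Σ(broken) = 3933 kJ
Bonds formed (products):
  C-C: 2 × 333 = 666
  C-H: 8 × 426 = 3408
  Σ(formed) = 4074 kJ
ΔH = Σ(broken) − Σ(formed) = 3933 − 4074 = −141 kJ
For 2× the reaction as written: 2 × (−141) = −282 kJ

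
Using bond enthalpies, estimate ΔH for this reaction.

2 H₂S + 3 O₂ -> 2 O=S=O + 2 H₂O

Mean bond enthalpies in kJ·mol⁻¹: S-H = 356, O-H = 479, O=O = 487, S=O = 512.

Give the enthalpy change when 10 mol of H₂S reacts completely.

Bonds broken (reactants):
  O=O: 3 × 487 = 1461
  S-H: 4 × 356 = 1424
  Σ(broken) = 2885 kJ
Bonds formed (products):
  O-H: 4 × 479 = 1916
  S=O: 4 × 512 = 2048
  Σ(formed) = 3964 kJ
ΔH = Σ(broken) − Σ(formed) = 2885 − 3964 = −1079 kJ
For 5× the reaction as written: 5 × (−1079) = −5395 kJ

ΔH = −5395 kJ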